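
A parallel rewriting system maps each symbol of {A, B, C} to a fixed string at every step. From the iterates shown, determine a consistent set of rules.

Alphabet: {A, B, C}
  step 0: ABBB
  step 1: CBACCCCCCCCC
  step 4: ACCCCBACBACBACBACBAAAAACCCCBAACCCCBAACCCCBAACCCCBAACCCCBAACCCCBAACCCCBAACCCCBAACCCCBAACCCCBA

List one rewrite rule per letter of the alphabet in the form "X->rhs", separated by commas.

  step 0 ⇒ step 1: ABBB ⇒ CBA·CCC·CCC·CCC
    A ↦ CBA
    B ↦ CCC
    C ↦ A  (constrained at step 1)

A->CBA, B->CCC, C->A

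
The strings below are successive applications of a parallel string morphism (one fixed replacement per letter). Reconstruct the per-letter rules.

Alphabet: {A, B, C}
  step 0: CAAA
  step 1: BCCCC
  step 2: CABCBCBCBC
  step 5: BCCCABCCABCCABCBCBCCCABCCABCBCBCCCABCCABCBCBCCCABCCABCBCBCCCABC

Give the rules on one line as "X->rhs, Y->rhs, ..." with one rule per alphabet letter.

  step 1 ⇒ step 2: BCCCC ⇒ CA·BC·BC·BC·BC
    B ↦ CA
    C ↦ BC
  step 0 ⇒ step 1: CAAA ⇒ BC·C·C·C
    A ↦ C

A->C, B->CA, C->BC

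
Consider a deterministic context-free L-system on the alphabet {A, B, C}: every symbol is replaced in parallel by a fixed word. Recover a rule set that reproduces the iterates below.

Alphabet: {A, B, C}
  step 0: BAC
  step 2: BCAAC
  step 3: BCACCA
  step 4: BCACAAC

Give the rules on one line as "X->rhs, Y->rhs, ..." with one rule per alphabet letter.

  step 3 ⇒ step 4: BCACCA ⇒ BC·A·C·A·A·C
    A ↦ C
    B ↦ BC
    C ↦ A

A->C, B->BC, C->A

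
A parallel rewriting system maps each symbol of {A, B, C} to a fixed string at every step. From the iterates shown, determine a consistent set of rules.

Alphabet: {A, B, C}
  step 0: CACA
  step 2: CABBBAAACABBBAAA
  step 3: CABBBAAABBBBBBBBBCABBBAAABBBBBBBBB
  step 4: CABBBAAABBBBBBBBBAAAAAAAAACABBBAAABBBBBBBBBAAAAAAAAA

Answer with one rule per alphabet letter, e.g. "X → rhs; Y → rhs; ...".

A->BBB, B->A, C->CA

  step 3 ⇒ step 4: CABBBAAABBBBBBBBBCABBBAAABBBBBBBBB ⇒ CA·BBB·A·A·A·BBB·BBB·BBB·A·A·A·A·A·A·A·A·A·CA·BBB·A·A·A·BBB·BBB·BBB·A·A·A·A·A·A·A·A·A
    A ↦ BBB
    B ↦ A
    C ↦ CA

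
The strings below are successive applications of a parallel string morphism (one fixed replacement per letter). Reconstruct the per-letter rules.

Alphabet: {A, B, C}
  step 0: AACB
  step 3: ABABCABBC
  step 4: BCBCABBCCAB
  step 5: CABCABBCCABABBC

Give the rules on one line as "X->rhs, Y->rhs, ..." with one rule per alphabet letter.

A->B, B->C, C->AB

  step 4 ⇒ step 5: BCBCABBCCAB ⇒ C·AB·C·AB·B·C·C·AB·AB·B·C
    A ↦ B
    B ↦ C
    C ↦ AB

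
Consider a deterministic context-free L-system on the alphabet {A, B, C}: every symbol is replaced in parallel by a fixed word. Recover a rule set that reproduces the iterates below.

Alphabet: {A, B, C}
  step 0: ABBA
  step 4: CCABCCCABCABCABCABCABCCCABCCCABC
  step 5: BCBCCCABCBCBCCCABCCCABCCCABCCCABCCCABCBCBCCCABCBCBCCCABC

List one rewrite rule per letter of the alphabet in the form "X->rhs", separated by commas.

A->CC, B->A, C->BC

  step 4 ⇒ step 5: CCABCCCABCABCABCABCABCCCABCCCABC ⇒ BC·BC·CC·A·BC·BC·BC·CC·A·BC·CC·A·BC·CC·A·BC·CC·A·BC·CC·A·BC·BC·BC·CC·A·BC·BC·BC·CC·A·BC
    A ↦ CC
    B ↦ A
    C ↦ BC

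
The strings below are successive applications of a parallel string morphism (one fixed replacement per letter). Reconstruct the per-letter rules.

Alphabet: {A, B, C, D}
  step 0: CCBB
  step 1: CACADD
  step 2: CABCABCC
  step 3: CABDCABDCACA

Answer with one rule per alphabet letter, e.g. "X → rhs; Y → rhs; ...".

  step 2 ⇒ step 3: CABCABCC ⇒ CA·B·D·CA·B·D·CA·CA
    A ↦ B
    B ↦ D
    C ↦ CA
  step 1 ⇒ step 2: CACADD ⇒ CA·B·CA·B·C·C
    D ↦ C

A->B, B->D, C->CA, D->C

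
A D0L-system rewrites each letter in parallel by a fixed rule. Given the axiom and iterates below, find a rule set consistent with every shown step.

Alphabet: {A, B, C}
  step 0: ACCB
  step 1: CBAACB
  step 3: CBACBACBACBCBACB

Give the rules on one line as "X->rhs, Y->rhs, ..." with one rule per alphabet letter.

  step 0 ⇒ step 1: ACCB ⇒ CB·A·A·CB
    A ↦ CB
    B ↦ CB
    C ↦ A

A->CB, B->CB, C->A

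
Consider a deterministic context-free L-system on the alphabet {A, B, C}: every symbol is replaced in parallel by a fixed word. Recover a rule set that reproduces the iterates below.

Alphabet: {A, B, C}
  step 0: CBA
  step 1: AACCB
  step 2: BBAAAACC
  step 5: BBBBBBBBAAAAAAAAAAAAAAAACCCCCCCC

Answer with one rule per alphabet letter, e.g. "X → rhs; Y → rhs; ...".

A->B, B->CC, C->AA

  step 1 ⇒ step 2: AACCB ⇒ B·B·AA·AA·CC
    A ↦ B
    B ↦ CC
    C ↦ AA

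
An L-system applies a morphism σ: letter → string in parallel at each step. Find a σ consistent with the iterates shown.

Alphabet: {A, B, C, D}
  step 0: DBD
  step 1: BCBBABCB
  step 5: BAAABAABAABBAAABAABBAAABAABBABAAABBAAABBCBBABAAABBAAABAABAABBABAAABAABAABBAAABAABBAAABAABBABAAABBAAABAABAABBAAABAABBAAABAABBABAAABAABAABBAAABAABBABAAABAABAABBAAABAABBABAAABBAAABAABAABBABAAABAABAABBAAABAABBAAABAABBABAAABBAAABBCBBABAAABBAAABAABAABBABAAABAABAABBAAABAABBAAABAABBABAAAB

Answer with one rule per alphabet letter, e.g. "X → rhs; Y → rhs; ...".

A->AAB, B->BA, C->DB, D->BCB

  step 0 ⇒ step 1: DBD ⇒ BCB·BA·BCB
    B ↦ BA
    D ↦ BCB
    A ↦ AAB  (constrained at step 1)
    C ↦ DB  (constrained at step 1)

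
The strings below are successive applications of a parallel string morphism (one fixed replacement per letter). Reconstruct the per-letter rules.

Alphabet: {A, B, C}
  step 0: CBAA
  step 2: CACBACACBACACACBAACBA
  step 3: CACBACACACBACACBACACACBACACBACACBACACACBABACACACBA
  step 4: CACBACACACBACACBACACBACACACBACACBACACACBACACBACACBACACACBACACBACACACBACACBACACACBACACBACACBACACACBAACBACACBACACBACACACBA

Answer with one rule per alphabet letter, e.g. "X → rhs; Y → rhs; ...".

  step 3 ⇒ step 4: CACBACACACBACACBACACACBACACBACACBACACACBABACACACBA ⇒ CAC·BA·CAC·AC·BA·CAC·BA·CAC·BA·CAC·AC·BA·CAC·BA·CAC·AC·BA·CAC·BA·CAC·BA·CAC·AC·BA·CAC·BA·CAC·AC·BA·CAC·BA·CAC·AC·BA·CAC·BA·CAC·BA·CAC·AC·BA·AC·BA·CAC·BA·CAC·BA·CAC·AC·BA
    A ↦ BA
    B ↦ AC
    C ↦ CAC

A->BA, B->AC, C->CAC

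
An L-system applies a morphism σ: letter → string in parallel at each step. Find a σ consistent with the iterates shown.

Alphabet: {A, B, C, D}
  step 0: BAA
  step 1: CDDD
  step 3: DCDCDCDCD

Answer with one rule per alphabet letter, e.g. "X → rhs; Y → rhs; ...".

A->D, B->CD, C->AB, D->B

  step 0 ⇒ step 1: BAA ⇒ CD·D·D
    A ↦ D
    B ↦ CD
    C ↦ AB  (constrained at step 1)
    D ↦ B  (constrained at step 1)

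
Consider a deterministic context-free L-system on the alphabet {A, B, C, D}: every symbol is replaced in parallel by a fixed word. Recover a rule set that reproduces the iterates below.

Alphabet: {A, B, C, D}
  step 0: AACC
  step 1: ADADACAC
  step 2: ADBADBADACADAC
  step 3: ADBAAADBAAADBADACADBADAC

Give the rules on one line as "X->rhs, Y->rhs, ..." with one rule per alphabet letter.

  step 2 ⇒ step 3: ADBADBADACADAC ⇒ AD·B·AA·AD·B·AA·AD·B·AD·AC·AD·B·AD·AC
    A ↦ AD
    B ↦ AA
    C ↦ AC
    D ↦ B

A->AD, B->AA, C->AC, D->B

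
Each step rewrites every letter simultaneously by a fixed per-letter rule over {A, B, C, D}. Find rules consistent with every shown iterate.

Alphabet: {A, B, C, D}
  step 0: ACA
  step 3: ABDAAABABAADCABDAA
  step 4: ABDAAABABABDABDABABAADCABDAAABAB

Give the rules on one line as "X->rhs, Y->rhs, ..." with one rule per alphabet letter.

  step 3 ⇒ step 4: ABDAAABABAADCABDAA ⇒ AB·D·AA·AB·AB·AB·D·AB·D·AB·AB·AA·DC·AB·D·AA·AB·AB
    A ↦ AB
    B ↦ D
    C ↦ DC
    D ↦ AA

A->AB, B->D, C->DC, D->AA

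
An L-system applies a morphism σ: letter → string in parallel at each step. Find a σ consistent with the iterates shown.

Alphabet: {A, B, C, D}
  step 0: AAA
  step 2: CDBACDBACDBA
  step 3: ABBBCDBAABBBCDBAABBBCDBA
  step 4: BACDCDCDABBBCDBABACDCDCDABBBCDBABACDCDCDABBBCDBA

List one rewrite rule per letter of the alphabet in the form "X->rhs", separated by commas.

  step 3 ⇒ step 4: ABBBCDBAABBBCDBAABBBCDBA ⇒ BA·CD·CD·CD·AB·BB·CD·BA·BA·CD·CD·CD·AB·BB·CD·BA·BA·CD·CD·CD·AB·BB·CD·BA
    A ↦ BA
    B ↦ CD
    C ↦ AB
    D ↦ BB

A->BA, B->CD, C->AB, D->BB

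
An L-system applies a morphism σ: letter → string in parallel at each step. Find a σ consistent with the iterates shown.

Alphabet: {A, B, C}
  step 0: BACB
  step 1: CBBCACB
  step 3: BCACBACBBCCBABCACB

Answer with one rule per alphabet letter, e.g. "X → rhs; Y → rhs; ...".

A->BC, B->CB, C->A

  step 0 ⇒ step 1: BACB ⇒ CB·BC·A·CB
    A ↦ BC
    B ↦ CB
    C ↦ A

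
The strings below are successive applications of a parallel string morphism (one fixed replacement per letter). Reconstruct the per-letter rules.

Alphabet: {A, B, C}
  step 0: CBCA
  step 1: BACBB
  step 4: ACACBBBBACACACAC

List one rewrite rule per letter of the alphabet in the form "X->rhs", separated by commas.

A->B, B->AC, C->B

  step 0 ⇒ step 1: CBCA ⇒ B·AC·B·B
    A ↦ B
    B ↦ AC
    C ↦ B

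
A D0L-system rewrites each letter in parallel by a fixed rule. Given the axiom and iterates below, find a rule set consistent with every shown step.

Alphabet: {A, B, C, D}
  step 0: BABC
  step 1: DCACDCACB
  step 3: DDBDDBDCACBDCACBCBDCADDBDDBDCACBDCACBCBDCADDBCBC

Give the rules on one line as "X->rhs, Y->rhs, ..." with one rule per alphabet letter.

  step 0 ⇒ step 1: BABC ⇒ DCA·C·DCA·CB
    A ↦ C
    B ↦ DCA
    C ↦ CB
    D ↦ DDB  (constrained at step 1)

A->C, B->DCA, C->CB, D->DDB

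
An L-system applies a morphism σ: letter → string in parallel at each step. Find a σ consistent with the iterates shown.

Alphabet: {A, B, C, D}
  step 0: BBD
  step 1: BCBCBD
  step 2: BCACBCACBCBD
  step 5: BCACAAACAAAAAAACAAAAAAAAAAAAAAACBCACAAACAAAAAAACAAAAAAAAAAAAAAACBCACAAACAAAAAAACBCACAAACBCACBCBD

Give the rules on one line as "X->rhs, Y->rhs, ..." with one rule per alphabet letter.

A->AA, B->BC, C->AC, D->BD

  step 1 ⇒ step 2: BCBCBD ⇒ BC·AC·BC·AC·BC·BD
    B ↦ BC
    C ↦ AC
    D ↦ BD
    A ↦ AA  (constrained at step 2)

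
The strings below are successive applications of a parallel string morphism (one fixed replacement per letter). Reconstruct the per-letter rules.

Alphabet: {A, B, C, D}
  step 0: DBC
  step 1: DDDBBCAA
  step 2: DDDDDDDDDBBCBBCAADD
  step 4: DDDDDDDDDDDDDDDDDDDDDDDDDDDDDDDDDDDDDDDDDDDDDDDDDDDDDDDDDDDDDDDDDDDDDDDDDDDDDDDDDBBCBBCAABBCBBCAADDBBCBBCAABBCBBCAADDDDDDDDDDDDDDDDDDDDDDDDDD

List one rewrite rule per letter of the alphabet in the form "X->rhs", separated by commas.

A->D, B->BBC, C->AA, D->DDD

  step 1 ⇒ step 2: DDDBBCAA ⇒ DDD·DDD·DDD·BBC·BBC·AA·D·D
    A ↦ D
    B ↦ BBC
    C ↦ AA
    D ↦ DDD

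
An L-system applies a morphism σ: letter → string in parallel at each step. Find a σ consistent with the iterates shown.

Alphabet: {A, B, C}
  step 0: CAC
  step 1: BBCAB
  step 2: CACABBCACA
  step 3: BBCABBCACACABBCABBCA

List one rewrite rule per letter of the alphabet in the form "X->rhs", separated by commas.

  step 2 ⇒ step 3: CACABBCACA ⇒ B·BCA·B·BCA·CA·CA·B·BCA·B·BCA
    A ↦ BCA
    B ↦ CA
    C ↦ B

A->BCA, B->CA, C->B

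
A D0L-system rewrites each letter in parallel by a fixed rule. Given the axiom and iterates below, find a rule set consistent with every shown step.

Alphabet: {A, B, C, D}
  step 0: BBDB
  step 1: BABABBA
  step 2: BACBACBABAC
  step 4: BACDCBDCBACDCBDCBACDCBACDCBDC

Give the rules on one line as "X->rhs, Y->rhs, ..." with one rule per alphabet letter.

  step 1 ⇒ step 2: BABABBA ⇒ BA·C·BA·C·BA·BA·C
    A ↦ C
    B ↦ BA
    C ↦ DC  (constrained at step 2)
  step 0 ⇒ step 1: BBDB ⇒ BA·BA·B·BA
    D ↦ B

A->C, B->BA, C->DC, D->B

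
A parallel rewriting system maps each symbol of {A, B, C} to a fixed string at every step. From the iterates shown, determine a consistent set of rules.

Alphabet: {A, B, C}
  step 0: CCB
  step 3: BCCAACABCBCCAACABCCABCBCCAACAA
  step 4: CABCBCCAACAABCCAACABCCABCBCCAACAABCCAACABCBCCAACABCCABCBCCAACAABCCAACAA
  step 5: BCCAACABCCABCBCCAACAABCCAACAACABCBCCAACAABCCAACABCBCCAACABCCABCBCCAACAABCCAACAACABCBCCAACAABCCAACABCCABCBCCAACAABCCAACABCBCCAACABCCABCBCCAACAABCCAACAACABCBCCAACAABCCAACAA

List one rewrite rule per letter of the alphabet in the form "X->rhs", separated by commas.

A->CAA, B->CA, C->BC

  step 4 ⇒ step 5: CABCBCCAACAABCCAACABCCABCBCCAACAABCCAACABCBCCAACABCCABCBCCAACAABCCAACAA ⇒ BC·CAA·CA·BC·CA·BC·BC·CAA·CAA·BC·CAA·CAA·CA·BC·BC·CAA·CAA·BC·CAA·CA·BC·BC·CAA·CA·BC·CA·BC·BC·CAA·CAA·BC·CAA·CAA·CA·BC·BC·CAA·CAA·BC·CAA·CA·BC·CA·BC·BC·CAA·CAA·BC·CAA·CA·BC·BC·CAA·CA·BC·CA·BC·BC·CAA·CAA·BC·CAA·CAA·CA·BC·BC·CAA·CAA·BC·CAA·CAA
    A ↦ CAA
    B ↦ CA
    C ↦ BC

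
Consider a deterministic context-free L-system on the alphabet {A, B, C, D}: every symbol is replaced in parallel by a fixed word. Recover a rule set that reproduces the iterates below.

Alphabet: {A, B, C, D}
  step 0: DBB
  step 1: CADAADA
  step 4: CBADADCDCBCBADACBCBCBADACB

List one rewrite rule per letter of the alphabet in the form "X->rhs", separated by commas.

  step 0 ⇒ step 1: DBB ⇒ C·ADA·ADA
    B ↦ ADA
    D ↦ C
    A ↦ D  (constrained at step 1)
    C ↦ CB  (constrained at step 1)

A->D, B->ADA, C->CB, D->C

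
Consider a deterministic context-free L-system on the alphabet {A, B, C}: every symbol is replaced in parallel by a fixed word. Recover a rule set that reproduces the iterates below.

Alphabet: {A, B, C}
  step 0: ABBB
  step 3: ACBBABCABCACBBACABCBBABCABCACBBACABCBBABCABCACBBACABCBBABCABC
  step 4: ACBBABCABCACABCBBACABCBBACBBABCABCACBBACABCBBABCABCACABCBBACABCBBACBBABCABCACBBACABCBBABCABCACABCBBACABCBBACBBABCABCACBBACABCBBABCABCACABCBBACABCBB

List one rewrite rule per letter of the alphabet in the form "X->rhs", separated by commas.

A->AC, B->ABC, C->BB

  step 3 ⇒ step 4: ACBBABCABCACBBACABCBBABCABCACBBACABCBBABCABCACBBACABCBBABCABC ⇒ AC·BB·ABC·ABC·AC·ABC·BB·AC·ABC·BB·AC·BB·ABC·ABC·AC·BB·AC·ABC·BB·ABC·ABC·AC·ABC·BB·AC·ABC·BB·AC·BB·ABC·ABC·AC·BB·AC·ABC·BB·ABC·ABC·AC·ABC·BB·AC·ABC·BB·AC·BB·ABC·ABC·AC·BB·AC·ABC·BB·ABC·ABC·AC·ABC·BB·AC·ABC·BB
    A ↦ AC
    B ↦ ABC
    C ↦ BB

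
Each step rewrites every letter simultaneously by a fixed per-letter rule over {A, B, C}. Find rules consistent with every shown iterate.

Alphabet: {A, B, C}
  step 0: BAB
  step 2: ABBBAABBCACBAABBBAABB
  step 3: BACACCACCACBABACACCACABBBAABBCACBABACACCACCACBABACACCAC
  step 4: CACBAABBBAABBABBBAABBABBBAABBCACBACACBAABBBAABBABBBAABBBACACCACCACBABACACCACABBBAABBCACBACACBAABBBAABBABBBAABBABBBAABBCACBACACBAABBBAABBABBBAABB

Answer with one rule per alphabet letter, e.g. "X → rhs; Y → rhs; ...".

  step 3 ⇒ step 4: BACACCACCACBABACACCACABBBAABBCACBABACACCACCACBABACACCAC ⇒ CAC·BA·ABB·BA·ABB·ABB·BA·ABB·ABB·BA·ABB·CAC·BA·CAC·BA·ABB·BA·ABB·ABB·BA·ABB·BA·CAC·CAC·CAC·BA·BA·CAC·CAC·ABB·BA·ABB·CAC·BA·CAC·BA·ABB·BA·ABB·ABB·BA·ABB·ABB·BA·ABB·CAC·BA·CAC·BA·ABB·BA·ABB·ABB·BA·ABB
    A ↦ BA
    B ↦ CAC
    C ↦ ABB

A->BA, B->CAC, C->ABB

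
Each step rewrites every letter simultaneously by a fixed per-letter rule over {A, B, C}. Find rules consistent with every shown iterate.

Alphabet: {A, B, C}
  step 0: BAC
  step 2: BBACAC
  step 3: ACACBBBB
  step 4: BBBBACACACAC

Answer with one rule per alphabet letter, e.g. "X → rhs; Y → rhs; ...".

A->B, B->AC, C->B

  step 3 ⇒ step 4: ACACBBBB ⇒ B·B·B·B·AC·AC·AC·AC
    A ↦ B
    B ↦ AC
    C ↦ B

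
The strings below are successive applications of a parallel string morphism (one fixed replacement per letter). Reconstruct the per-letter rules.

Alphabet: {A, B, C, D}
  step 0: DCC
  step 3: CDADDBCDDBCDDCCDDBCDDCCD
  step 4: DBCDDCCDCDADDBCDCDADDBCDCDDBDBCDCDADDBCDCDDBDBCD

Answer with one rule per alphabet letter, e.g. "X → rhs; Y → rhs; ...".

  step 3 ⇒ step 4: CDADDBCDDBCDDCCDDBCDDCCD ⇒ DB·CD·DC·CD·CD·AD·DB·CD·CD·AD·DB·CD·CD·DB·DB·CD·CD·AD·DB·CD·CD·DB·DB·CD
    A ↦ DC
    B ↦ AD
    C ↦ DB
    D ↦ CD

A->DC, B->AD, C->DB, D->CD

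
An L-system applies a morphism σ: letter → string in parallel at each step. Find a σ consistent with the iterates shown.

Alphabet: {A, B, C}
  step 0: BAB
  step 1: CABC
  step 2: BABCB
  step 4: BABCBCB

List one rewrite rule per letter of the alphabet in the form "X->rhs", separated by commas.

A->AB, B->C, C->B

  step 1 ⇒ step 2: CABC ⇒ B·AB·C·B
    A ↦ AB
    B ↦ C
    C ↦ B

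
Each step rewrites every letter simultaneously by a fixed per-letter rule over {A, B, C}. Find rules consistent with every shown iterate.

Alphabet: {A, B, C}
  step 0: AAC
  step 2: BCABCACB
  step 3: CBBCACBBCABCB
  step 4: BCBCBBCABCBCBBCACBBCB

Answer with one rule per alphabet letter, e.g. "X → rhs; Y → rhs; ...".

  step 3 ⇒ step 4: CBBCACBBCABCB ⇒ B·CB·CB·B·CA·B·CB·CB·B·CA·CB·B·CB
    A ↦ CA
    B ↦ CB
    C ↦ B

A->CA, B->CB, C->B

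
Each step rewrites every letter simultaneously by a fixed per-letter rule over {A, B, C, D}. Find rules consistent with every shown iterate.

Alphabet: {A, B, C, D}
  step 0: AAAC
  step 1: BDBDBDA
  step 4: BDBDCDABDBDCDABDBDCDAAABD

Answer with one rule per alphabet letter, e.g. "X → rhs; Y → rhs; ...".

A->BD, B->CD, C->A, D->A

  step 0 ⇒ step 1: AAAC ⇒ BD·BD·BD·A
    A ↦ BD
    C ↦ A
    B ↦ CD  (constrained at step 1)
    D ↦ A  (constrained at step 1)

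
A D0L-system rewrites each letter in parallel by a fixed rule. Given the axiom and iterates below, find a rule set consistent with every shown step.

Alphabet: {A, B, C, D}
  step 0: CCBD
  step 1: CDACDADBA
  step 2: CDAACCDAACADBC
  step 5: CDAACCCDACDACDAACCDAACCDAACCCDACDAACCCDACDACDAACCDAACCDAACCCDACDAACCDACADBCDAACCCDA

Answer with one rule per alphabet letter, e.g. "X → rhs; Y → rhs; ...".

  step 1 ⇒ step 2: CDACDADBA ⇒ CDA·A·C·CDA·A·C·A·DB·C
    A ↦ C
    B ↦ DB
    C ↦ CDA
    D ↦ A

A->C, B->DB, C->CDA, D->A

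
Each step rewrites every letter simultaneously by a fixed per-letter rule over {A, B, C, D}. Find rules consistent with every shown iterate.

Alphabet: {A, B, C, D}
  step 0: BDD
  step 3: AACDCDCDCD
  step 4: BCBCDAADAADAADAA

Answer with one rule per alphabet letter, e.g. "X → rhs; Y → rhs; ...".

A->BC, B->C, C->D, D->AA

  step 3 ⇒ step 4: AACDCDCDCD ⇒ BC·BC·D·AA·D·AA·D·AA·D·AA
    A ↦ BC
    C ↦ D
    D ↦ AA
    B ↦ C  (constrained at step 0)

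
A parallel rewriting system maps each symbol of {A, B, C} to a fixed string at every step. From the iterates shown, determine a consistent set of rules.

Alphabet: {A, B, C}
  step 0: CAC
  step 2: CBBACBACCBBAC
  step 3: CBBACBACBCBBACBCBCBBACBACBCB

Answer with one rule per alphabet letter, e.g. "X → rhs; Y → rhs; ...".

  step 2 ⇒ step 3: CBBACBACCBBAC ⇒ CB·BAC·BAC·B·CB·BAC·B·CB·CB·BAC·BAC·B·CB
    A ↦ B
    B ↦ BAC
    C ↦ CB

A->B, B->BAC, C->CB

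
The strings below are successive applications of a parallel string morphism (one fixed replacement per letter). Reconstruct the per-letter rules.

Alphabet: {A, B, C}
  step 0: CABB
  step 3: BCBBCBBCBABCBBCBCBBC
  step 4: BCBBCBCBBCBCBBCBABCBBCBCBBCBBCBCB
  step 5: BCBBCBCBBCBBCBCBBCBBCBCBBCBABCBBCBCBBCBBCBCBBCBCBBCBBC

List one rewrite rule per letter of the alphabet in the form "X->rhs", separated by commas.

A->BA, B->BC, C->B

  step 4 ⇒ step 5: BCBBCBCBBCBCBBCBABCBBCBCBBCBBCBCB ⇒ BC·B·BC·BC·B·BC·B·BC·BC·B·BC·B·BC·BC·B·BC·BA·BC·B·BC·BC·B·BC·B·BC·BC·B·BC·BC·B·BC·B·BC
    A ↦ BA
    B ↦ BC
    C ↦ B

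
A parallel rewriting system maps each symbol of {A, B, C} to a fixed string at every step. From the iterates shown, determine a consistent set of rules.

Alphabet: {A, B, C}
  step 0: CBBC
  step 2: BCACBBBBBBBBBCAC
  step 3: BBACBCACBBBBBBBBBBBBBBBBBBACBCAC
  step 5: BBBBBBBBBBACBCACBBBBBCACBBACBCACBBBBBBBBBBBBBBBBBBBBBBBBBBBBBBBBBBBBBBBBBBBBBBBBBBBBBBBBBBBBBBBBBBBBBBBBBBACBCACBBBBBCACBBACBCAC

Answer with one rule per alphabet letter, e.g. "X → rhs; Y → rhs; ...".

  step 2 ⇒ step 3: BCACBBBBBBBBBCAC ⇒ BB·AC·BC·AC·BB·BB·BB·BB·BB·BB·BB·BB·BB·AC·BC·AC
    A ↦ BC
    B ↦ BB
    C ↦ AC

A->BC, B->BB, C->AC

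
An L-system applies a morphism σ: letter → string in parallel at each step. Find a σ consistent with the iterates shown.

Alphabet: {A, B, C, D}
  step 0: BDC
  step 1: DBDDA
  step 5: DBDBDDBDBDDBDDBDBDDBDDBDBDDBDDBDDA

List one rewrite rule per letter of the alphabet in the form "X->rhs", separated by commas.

A->C, B->D, C->DA, D->BD

  step 0 ⇒ step 1: BDC ⇒ D·BD·DA
    B ↦ D
    C ↦ DA
    D ↦ BD
    A ↦ C  (constrained at step 1)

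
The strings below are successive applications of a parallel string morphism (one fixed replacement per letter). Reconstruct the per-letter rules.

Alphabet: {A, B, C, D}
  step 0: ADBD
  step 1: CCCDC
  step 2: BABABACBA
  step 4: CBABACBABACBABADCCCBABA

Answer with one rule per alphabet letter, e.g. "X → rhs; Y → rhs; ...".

A->CC, B->D, C->BA, D->C

  step 1 ⇒ step 2: CCCDC ⇒ BA·BA·BA·C·BA
    C ↦ BA
    D ↦ C
  step 0 ⇒ step 1: ADBD ⇒ CC·C·D·C
    A ↦ CC
  step 0 ⇒ step 1: ADBD ⇒ CC·C·D·C
    B ↦ D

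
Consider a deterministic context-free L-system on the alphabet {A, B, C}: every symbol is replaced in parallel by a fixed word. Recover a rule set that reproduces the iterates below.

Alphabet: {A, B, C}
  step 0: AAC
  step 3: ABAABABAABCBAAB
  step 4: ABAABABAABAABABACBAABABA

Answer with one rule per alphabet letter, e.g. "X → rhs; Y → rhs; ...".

  step 3 ⇒ step 4: ABAABABAABCBAAB ⇒ AB·A·AB·AB·A·AB·A·AB·AB·A·CB·A·AB·AB·A
    A ↦ AB
    B ↦ A
    C ↦ CB

A->AB, B->A, C->CB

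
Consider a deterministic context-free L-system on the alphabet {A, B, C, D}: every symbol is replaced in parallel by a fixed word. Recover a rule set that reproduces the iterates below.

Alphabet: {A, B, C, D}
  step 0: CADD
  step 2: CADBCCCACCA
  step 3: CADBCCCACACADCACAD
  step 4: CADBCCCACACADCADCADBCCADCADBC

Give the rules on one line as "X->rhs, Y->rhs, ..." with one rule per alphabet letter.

  step 3 ⇒ step 4: CADBCCCACACADCACAD ⇒ CA·D·BC·C·CA·CA·CA·D·CA·D·CA·D·BC·CA·D·CA·D·BC
    A ↦ D
    B ↦ C
    C ↦ CA
    D ↦ BC

A->D, B->C, C->CA, D->BC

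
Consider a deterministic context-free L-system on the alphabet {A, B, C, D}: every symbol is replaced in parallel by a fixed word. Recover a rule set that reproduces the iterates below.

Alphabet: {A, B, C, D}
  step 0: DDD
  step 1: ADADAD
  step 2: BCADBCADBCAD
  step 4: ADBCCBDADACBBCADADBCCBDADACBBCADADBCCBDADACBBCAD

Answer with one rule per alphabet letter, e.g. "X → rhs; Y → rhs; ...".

A->BC, B->DA, C->CB, D->AD

  step 1 ⇒ step 2: ADADAD ⇒ BC·AD·BC·AD·BC·AD
    A ↦ BC
    D ↦ AD
    B ↦ DA  (constrained at step 2)
    C ↦ CB  (constrained at step 2)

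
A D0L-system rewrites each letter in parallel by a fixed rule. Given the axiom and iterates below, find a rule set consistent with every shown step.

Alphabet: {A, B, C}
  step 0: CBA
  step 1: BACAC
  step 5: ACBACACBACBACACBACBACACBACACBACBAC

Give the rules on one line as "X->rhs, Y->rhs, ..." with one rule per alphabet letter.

A->AC, B->AC, C->B

  step 0 ⇒ step 1: CBA ⇒ B·AC·AC
    A ↦ AC
    B ↦ AC
    C ↦ B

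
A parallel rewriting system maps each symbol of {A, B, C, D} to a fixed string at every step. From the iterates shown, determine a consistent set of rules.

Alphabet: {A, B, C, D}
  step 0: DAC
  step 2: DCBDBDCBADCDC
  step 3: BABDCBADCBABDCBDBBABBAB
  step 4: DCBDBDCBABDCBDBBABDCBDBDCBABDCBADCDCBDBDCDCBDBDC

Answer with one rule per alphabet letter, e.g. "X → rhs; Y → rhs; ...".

A->BDB, B->DC, C->B, D->BA

  step 3 ⇒ step 4: BABDCBADCBABDCBDBBABBAB ⇒ DC·BDB·DC·BA·B·DC·BDB·BA·B·DC·BDB·DC·BA·B·DC·BA·DC·DC·BDB·DC·DC·BDB·DC
    A ↦ BDB
    B ↦ DC
    C ↦ B
    D ↦ BA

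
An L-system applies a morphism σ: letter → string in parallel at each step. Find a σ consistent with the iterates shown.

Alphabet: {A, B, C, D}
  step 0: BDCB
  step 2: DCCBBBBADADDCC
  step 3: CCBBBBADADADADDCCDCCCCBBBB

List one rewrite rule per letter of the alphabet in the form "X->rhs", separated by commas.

  step 2 ⇒ step 3: DCCBBBBADADDCC ⇒ CC·BB·BB·AD·AD·AD·AD·D·CC·D·CC·CC·BB·BB
    A ↦ D
    B ↦ AD
    C ↦ BB
    D ↦ CC

A->D, B->AD, C->BB, D->CC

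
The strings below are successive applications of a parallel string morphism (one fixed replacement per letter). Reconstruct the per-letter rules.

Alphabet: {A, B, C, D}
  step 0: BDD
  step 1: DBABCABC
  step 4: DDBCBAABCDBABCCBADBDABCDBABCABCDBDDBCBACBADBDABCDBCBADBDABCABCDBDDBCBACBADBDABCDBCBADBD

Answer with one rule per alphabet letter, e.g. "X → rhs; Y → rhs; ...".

A->CBA, B->DB, C->D, D->ABC

  step 0 ⇒ step 1: BDD ⇒ DB·ABC·ABC
    B ↦ DB
    D ↦ ABC
    A ↦ CBA  (constrained at step 1)
    C ↦ D  (constrained at step 1)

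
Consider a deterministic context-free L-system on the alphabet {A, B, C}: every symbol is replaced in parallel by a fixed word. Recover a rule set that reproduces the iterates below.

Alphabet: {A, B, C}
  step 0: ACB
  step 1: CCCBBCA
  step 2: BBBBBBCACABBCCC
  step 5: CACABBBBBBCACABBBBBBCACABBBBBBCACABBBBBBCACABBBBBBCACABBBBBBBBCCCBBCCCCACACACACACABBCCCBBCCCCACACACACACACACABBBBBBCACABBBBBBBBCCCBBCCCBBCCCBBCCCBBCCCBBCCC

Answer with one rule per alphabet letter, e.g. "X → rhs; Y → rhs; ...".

  step 1 ⇒ step 2: CCCBBCA ⇒ BB·BB·BB·CA·CA·BB·CCC
    A ↦ CCC
    B ↦ CA
    C ↦ BB

A->CCC, B->CA, C->BB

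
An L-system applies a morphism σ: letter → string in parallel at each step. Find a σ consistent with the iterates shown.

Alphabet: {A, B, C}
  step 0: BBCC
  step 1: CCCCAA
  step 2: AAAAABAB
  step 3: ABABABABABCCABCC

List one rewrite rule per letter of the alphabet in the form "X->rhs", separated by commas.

  step 2 ⇒ step 3: AAAAABAB ⇒ AB·AB·AB·AB·AB·CC·AB·CC
    A ↦ AB
    B ↦ CC
  step 0 ⇒ step 1: BBCC ⇒ CC·CC·A·A
    C ↦ A

A->AB, B->CC, C->A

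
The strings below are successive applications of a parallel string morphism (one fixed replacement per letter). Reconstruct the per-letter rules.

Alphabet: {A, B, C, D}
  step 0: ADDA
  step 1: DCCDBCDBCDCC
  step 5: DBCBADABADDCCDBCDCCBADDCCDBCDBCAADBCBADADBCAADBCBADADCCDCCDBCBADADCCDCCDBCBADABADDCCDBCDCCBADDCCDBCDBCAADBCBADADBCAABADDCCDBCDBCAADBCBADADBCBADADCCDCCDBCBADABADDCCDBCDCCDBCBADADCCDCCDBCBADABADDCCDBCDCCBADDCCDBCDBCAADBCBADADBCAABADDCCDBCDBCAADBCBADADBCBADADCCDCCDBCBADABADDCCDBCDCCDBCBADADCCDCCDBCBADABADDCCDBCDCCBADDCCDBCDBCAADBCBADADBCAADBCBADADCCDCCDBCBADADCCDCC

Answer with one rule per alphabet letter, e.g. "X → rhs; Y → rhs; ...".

A->DCC, B->BAD, C->A, D->DBC

  step 0 ⇒ step 1: ADDA ⇒ DCC·DBC·DBC·DCC
    A ↦ DCC
    D ↦ DBC
    B ↦ BAD  (constrained at step 1)
    C ↦ A  (constrained at step 1)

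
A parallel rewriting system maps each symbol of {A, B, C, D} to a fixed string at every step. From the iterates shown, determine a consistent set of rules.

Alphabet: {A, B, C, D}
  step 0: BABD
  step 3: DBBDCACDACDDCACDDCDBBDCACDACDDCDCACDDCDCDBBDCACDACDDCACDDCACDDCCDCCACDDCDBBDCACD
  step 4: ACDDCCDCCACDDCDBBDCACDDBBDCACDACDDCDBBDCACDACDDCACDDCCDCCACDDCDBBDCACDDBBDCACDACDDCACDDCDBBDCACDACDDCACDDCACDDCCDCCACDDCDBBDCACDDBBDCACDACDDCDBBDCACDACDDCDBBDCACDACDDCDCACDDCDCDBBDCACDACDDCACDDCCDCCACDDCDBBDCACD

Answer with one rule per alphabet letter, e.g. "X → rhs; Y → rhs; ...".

A->DBB, B->DCC, C->DC, D->ACD

  step 3 ⇒ step 4: DBBDCACDACDDCACDDCDBBDCACDACDDCDCACDDCDCDBBDCACDACDDCACDDCACDDCCDCCACDDCDBBDCACD ⇒ ACD·DCC·DCC·ACD·DC·DBB·DC·ACD·DBB·DC·ACD·ACD·DC·DBB·DC·ACD·ACD·DC·ACD·DCC·DCC·ACD·DC·DBB·DC·ACD·DBB·DC·ACD·ACD·DC·ACD·DC·DBB·DC·ACD·ACD·DC·ACD·DC·ACD·DCC·DCC·ACD·DC·DBB·DC·ACD·DBB·DC·ACD·ACD·DC·DBB·DC·ACD·ACD·DC·DBB·DC·ACD·ACD·DC·DC·ACD·DC·DC·DBB·DC·ACD·ACD·DC·ACD·DCC·DCC·ACD·DC·DBB·DC·ACD
    A ↦ DBB
    B ↦ DCC
    C ↦ DC
    D ↦ ACD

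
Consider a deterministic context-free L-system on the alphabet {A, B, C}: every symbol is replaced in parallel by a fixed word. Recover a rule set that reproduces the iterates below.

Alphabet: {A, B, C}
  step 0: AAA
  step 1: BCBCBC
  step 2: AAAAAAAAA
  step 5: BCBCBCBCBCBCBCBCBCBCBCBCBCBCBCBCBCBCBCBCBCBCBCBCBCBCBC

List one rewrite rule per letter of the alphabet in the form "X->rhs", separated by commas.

  step 1 ⇒ step 2: BCBCBC ⇒ A·AA·A·AA·A·AA
    B ↦ A
    C ↦ AA
  step 0 ⇒ step 1: AAA ⇒ BC·BC·BC
    A ↦ BC

A->BC, B->A, C->AA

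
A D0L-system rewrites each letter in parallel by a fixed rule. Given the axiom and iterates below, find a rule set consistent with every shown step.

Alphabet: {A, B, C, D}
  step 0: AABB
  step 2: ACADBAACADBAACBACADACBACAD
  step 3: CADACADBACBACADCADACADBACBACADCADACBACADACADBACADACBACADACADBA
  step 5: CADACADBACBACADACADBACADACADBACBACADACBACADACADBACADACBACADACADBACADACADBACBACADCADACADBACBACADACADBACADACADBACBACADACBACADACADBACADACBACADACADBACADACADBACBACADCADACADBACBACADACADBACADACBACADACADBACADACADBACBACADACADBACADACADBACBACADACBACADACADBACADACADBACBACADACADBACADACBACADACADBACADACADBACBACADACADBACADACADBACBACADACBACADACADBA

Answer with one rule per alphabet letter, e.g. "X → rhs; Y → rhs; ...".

  step 2 ⇒ step 3: ACADBAACADBAACBACADACBACAD ⇒ CAD·A·CAD·BA·CBA·CAD·CAD·A·CAD·BA·CBA·CAD·CAD·A·CBA·CAD·A·CAD·BA·CAD·A·CBA·CAD·A·CAD·BA
    A ↦ CAD
    B ↦ CBA
    C ↦ A
    D ↦ BA

A->CAD, B->CBA, C->A, D->BA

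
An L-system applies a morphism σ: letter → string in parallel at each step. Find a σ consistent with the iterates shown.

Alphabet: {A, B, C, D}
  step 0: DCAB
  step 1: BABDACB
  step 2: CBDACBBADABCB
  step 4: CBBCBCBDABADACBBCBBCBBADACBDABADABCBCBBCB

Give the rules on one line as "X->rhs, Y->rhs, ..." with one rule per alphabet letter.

  step 1 ⇒ step 2: BABDACB ⇒ CB·DA·CB·BA·DA·B·CB
    A ↦ DA
    B ↦ CB
    C ↦ B
    D ↦ BA

A->DA, B->CB, C->B, D->BA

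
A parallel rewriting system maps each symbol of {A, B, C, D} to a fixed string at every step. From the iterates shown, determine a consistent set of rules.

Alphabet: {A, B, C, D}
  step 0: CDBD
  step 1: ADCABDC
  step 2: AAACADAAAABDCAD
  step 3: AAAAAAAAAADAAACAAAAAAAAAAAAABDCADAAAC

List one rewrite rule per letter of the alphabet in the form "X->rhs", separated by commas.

  step 2 ⇒ step 3: AAACADAAAABDCAD ⇒ AAA·AAA·AAA·AD·AAA·C·AAA·AAA·AAA·AAA·ABD·C·AD·AAA·C
    A ↦ AAA
    B ↦ ABD
    C ↦ AD
    D ↦ C

A->AAA, B->ABD, C->AD, D->C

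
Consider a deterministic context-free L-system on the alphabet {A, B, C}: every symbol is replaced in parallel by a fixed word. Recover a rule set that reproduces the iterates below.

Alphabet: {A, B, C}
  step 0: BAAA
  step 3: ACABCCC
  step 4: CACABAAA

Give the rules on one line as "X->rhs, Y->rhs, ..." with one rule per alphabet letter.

  step 3 ⇒ step 4: ACABCCC ⇒ C·A·C·AB·A·A·A
    A ↦ C
    B ↦ AB
    C ↦ A

A->C, B->AB, C->A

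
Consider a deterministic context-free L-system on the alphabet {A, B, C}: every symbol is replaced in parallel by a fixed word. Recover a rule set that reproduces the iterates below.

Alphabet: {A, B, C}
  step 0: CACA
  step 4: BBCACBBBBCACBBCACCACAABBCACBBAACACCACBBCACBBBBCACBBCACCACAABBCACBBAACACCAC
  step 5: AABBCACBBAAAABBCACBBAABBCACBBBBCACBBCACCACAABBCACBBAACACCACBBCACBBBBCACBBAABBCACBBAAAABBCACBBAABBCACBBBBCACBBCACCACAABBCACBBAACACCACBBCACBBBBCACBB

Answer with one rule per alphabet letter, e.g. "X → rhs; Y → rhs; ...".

  step 4 ⇒ step 5: BBCACBBBBCACBBCACCACAABBCACBBAACACCACBBCACBBBBCACBBCACCACAABBCACBBAACACCAC ⇒ A·A·BB·CAC·BB·A·A·A·A·BB·CAC·BB·A·A·BB·CAC·BB·BB·CAC·BB·CAC·CAC·A·A·BB·CAC·BB·A·A·CAC·CAC·BB·CAC·BB·BB·CAC·BB·A·A·BB·CAC·BB·A·A·A·A·BB·CAC·BB·A·A·BB·CAC·BB·BB·CAC·BB·CAC·CAC·A·A·BB·CAC·BB·A·A·CAC·CAC·BB·CAC·BB·BB·CAC·BB
    A ↦ CAC
    B ↦ A
    C ↦ BB

A->CAC, B->A, C->BB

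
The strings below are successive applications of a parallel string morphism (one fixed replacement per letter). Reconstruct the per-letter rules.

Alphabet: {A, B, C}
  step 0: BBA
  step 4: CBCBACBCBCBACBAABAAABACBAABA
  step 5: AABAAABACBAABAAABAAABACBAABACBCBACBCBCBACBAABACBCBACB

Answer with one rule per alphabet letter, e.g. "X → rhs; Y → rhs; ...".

  step 4 ⇒ step 5: CBCBACBCBCBACBAABAAABACBAABA ⇒ AAB·A·AAB·A·CB·AAB·A·AAB·A·AAB·A·CB·AAB·A·CB·CB·A·CB·CB·CB·A·CB·AAB·A·CB·CB·A·CB
    A ↦ CB
    B ↦ A
    C ↦ AAB

A->CB, B->A, C->AAB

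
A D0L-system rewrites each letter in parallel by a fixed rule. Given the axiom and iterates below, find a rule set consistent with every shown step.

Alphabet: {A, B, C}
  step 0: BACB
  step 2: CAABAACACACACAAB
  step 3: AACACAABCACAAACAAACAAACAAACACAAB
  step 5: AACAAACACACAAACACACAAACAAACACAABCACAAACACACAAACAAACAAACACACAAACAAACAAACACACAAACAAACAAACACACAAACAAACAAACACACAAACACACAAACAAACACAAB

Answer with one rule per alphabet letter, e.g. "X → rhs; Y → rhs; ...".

  step 2 ⇒ step 3: CAABAACACACACAAB ⇒ AA·CA·CA·AB·CA·CA·AA·CA·AA·CA·AA·CA·AA·CA·CA·AB
    A ↦ CA
    B ↦ AB
    C ↦ AA

A->CA, B->AB, C->AA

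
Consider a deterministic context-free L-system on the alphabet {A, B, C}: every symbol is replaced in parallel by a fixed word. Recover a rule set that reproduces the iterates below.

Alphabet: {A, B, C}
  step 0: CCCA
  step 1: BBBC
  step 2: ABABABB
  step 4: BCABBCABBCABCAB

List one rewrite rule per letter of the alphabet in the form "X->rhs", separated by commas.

A->C, B->AB, C->B

  step 1 ⇒ step 2: BBBC ⇒ AB·AB·AB·B
    B ↦ AB
    C ↦ B
  step 0 ⇒ step 1: CCCA ⇒ B·B·B·C
    A ↦ C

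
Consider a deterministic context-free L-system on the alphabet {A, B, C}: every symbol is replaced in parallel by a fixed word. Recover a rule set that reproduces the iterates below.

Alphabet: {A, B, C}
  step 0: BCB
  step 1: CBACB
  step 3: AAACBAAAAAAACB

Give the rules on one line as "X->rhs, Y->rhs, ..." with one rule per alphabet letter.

  step 0 ⇒ step 1: BCB ⇒ CB·A·CB
    B ↦ CB
    C ↦ A
    A ↦ AA  (constrained at step 1)

A->AA, B->CB, C->A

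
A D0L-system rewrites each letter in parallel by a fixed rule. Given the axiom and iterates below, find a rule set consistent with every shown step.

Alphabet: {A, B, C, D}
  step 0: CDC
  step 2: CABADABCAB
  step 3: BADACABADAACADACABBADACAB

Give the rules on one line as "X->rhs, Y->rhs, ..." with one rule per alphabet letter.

A->ADA, B->CAB, C->B, D->AC

  step 2 ⇒ step 3: CABADABCAB ⇒ B·ADA·CAB·ADA·AC·ADA·CAB·B·ADA·CAB
    A ↦ ADA
    B ↦ CAB
    C ↦ B
    D ↦ AC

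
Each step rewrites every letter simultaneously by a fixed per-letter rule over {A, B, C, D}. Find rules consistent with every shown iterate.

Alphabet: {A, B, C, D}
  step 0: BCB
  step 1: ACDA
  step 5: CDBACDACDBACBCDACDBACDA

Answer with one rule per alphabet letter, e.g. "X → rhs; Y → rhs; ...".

A->CB, B->A, C->CD, D->B

  step 0 ⇒ step 1: BCB ⇒ A·CD·A
    B ↦ A
    C ↦ CD
    A ↦ CB  (constrained at step 1)
    D ↦ B  (constrained at step 1)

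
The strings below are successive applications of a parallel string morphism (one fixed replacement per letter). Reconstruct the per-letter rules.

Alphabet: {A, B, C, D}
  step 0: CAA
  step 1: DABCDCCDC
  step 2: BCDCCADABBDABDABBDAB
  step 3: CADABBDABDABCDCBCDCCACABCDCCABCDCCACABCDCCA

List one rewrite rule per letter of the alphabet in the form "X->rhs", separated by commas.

A->CDC, B->CA, C->DAB, D->B

  step 2 ⇒ step 3: BCDCCADABBDABDABBDAB ⇒ CA·DAB·B·DAB·DAB·CDC·B·CDC·CA·CA·B·CDC·CA·B·CDC·CA·CA·B·CDC·CA
    A ↦ CDC
    B ↦ CA
    C ↦ DAB
    D ↦ B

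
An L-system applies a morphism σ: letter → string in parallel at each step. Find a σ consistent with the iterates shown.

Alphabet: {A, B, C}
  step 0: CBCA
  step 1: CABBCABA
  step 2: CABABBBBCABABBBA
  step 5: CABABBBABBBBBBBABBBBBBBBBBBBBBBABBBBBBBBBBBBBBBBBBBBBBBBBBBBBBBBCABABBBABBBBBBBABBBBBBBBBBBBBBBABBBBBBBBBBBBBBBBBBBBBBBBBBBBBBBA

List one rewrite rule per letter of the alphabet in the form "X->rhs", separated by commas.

A->BA, B->BB, C->CA

  step 1 ⇒ step 2: CABBCABA ⇒ CA·BA·BB·BB·CA·BA·BB·BA
    A ↦ BA
    B ↦ BB
    C ↦ CA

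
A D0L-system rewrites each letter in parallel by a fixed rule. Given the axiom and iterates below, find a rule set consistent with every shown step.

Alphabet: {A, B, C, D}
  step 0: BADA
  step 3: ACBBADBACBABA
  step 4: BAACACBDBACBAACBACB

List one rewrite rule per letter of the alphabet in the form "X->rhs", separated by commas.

A->B, B->AC, C->A, D->DB

  step 3 ⇒ step 4: ACBBADBACBABA ⇒ B·A·AC·AC·B·DB·AC·B·A·AC·B·AC·B
    A ↦ B
    B ↦ AC
    C ↦ A
    D ↦ DB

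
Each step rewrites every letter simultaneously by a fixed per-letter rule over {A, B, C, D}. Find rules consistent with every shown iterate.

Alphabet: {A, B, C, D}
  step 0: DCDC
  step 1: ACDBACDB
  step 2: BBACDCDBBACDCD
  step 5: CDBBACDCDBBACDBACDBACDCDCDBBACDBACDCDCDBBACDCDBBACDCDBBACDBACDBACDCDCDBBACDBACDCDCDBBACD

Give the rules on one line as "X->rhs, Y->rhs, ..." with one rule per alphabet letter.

A->B, B->CD, C->B, D->ACD

  step 1 ⇒ step 2: ACDBACDB ⇒ B·B·ACD·CD·B·B·ACD·CD
    A ↦ B
    B ↦ CD
    C ↦ B
    D ↦ ACD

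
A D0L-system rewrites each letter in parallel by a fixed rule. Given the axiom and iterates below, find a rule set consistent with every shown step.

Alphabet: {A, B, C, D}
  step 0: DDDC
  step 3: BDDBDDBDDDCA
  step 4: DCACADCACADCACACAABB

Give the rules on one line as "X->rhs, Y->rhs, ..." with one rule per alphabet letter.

A->B, B->D, C->AB, D->CA

  step 3 ⇒ step 4: BDDBDDBDDDCA ⇒ D·CA·CA·D·CA·CA·D·CA·CA·CA·AB·B
    A ↦ B
    B ↦ D
    C ↦ AB
    D ↦ CA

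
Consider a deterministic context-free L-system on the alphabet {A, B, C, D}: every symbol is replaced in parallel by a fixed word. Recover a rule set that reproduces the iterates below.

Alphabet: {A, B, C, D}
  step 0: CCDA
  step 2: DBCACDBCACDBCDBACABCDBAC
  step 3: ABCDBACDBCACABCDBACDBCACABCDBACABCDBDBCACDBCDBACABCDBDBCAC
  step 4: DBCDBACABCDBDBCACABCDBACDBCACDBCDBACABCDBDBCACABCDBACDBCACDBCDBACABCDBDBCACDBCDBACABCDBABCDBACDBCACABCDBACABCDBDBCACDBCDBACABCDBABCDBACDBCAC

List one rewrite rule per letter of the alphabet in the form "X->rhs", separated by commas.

A->DBC, B->DB, C->AC, D->ABC

  step 3 ⇒ step 4: ABCDBACDBCACABCDBACDBCACABCDBACABCDBDBCACDBCDBACABCDBDBCAC ⇒ DBC·DB·AC·ABC·DB·DBC·AC·ABC·DB·AC·DBC·AC·DBC·DB·AC·ABC·DB·DBC·AC·ABC·DB·AC·DBC·AC·DBC·DB·AC·ABC·DB·DBC·AC·DBC·DB·AC·ABC·DB·ABC·DB·AC·DBC·AC·ABC·DB·AC·ABC·DB·DBC·AC·DBC·DB·AC·ABC·DB·ABC·DB·AC·DBC·AC
    A ↦ DBC
    B ↦ DB
    C ↦ AC
    D ↦ ABC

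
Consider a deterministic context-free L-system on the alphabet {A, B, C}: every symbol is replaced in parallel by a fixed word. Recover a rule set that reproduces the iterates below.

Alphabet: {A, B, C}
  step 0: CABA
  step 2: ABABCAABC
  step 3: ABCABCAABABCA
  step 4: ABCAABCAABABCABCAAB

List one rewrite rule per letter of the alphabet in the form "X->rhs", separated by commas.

A->AB, B->C, C->A

  step 3 ⇒ step 4: ABCABCAABABCA ⇒ AB·C·A·AB·C·A·AB·AB·C·AB·C·A·AB
    A ↦ AB
    B ↦ C
    C ↦ A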